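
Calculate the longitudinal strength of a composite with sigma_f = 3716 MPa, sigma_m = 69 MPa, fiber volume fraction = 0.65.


sigma_1 = sigma_f*Vf + sigma_m*(1-Vf) = 3716*0.65 + 69*0.35 = 2439.6 MPa

2439.6 MPa


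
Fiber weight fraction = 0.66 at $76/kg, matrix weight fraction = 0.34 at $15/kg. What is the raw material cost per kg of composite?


Cost = cost_f*Wf + cost_m*Wm = 76*0.66 + 15*0.34 = $55.26/kg

$55.26/kg


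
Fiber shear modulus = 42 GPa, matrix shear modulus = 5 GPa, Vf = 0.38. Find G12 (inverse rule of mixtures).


1/G12 = Vf/Gf + (1-Vf)/Gm = 0.38/42 + 0.62/5
G12 = 7.52 GPa

7.52 GPa


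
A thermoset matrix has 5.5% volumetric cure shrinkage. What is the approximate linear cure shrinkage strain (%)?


Linear shrinkage ≈ vol_shrink/3 = 5.5/3 = 1.833%

1.833%


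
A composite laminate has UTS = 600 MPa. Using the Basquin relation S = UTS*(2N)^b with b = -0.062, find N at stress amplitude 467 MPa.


N = 0.5 * (S/UTS)^(1/b) = 0.5 * (467/600)^(1/-0.062) = 28.4684 cycles

28.4684 cycles


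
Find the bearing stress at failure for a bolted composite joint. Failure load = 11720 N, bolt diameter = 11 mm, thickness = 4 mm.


sigma_br = F/(d*h) = 11720/(11*4) = 266.4 MPa

266.4 MPa


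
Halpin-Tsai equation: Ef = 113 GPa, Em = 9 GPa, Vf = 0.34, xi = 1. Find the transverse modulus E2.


eta = (Ef/Em - 1)/(Ef/Em + xi) = (12.5556 - 1)/(12.5556 + 1) = 0.8525
E2 = Em*(1+xi*eta*Vf)/(1-eta*Vf) = 16.35 GPa

16.35 GPa


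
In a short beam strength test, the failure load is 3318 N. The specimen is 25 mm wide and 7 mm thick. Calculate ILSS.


ILSS = 3F/(4bh) = 3*3318/(4*25*7) = 14.22 MPa

14.22 MPa


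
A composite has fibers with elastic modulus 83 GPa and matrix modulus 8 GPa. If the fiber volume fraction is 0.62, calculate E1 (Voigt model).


E1 = Ef*Vf + Em*(1-Vf) = 83*0.62 + 8*0.38 = 54.5 GPa

54.5 GPa


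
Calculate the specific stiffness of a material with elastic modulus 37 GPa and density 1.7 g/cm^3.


Specific stiffness = E/rho = 37/1.7 = 21.8 GPa/(g/cm^3)

21.8 GPa/(g/cm^3)


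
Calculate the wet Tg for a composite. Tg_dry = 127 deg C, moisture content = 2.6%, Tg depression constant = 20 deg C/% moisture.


Tg_wet = Tg_dry - k*moisture = 127 - 20*2.6 = 75.0 deg C

75.0 deg C


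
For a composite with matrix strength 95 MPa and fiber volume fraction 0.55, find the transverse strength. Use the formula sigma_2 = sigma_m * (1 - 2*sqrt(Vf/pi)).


factor = 1 - 2*sqrt(0.55/pi) = 0.1632
sigma_2 = 95 * 0.1632 = 15.5 MPa

15.5 MPa


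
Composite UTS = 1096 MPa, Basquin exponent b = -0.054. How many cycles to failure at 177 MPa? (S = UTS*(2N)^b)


N = 0.5 * (S/UTS)^(1/b) = 0.5 * (177/1096)^(1/-0.054) = 2.3047e+14 cycles

2.3047e+14 cycles


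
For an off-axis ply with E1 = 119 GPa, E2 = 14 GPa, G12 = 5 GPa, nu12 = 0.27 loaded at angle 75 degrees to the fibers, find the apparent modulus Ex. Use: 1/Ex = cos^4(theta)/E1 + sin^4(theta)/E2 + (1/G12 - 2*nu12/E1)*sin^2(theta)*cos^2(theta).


cos^4(75) = 0.004487, sin^4(75) = 0.870513, sin^2(75)*cos^2(75) = 0.0625
1/G12 - 2*nu12/E1 = 1/5 - 2*0.27/119 = 0.195462 GPa^-1
1/Ex = 0.004487/119 + 0.870513/14 + 0.195462*0.0625 = 0.0744336 GPa^-1
Ex = 13.43 GPa

13.43 GPa


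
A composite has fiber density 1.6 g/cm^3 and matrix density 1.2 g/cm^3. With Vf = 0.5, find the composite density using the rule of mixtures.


rho_c = rho_f*Vf + rho_m*(1-Vf) = 1.6*0.5 + 1.2*0.5 = 1.4 g/cm^3

1.4 g/cm^3


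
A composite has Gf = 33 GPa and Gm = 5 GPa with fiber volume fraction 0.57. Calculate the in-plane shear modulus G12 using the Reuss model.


1/G12 = Vf/Gf + (1-Vf)/Gm = 0.57/33 + 0.43/5
G12 = 9.68 GPa

9.68 GPa


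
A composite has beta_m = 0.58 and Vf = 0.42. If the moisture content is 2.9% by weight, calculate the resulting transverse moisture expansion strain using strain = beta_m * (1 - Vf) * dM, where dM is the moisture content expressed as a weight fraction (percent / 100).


dM = 2.9/100 = 0.029
strain = beta_m * (1-Vf) * dM = 0.58 * 0.58 * 0.029 = 0.0097556

0.0097556


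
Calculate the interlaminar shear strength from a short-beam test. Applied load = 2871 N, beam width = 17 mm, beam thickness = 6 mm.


ILSS = 3F/(4bh) = 3*2871/(4*17*6) = 21.11 MPa

21.11 MPa


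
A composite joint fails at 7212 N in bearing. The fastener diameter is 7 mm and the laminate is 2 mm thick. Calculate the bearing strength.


sigma_br = F/(d*h) = 7212/(7*2) = 515.1 MPa

515.1 MPa


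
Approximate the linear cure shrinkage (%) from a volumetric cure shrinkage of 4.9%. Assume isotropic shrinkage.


Linear shrinkage ≈ vol_shrink/3 = 4.9/3 = 1.633%

1.633%


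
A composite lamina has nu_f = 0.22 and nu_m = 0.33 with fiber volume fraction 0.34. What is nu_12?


nu_12 = nu_f*Vf + nu_m*(1-Vf) = 0.22*0.34 + 0.33*0.66 = 0.2926

0.2926


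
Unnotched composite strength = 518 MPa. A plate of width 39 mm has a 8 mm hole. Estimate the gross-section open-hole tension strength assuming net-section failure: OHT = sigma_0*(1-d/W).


OHT = sigma_0*(1-d/W) = 518*(1-8/39) = 411.7 MPa

411.7 MPa


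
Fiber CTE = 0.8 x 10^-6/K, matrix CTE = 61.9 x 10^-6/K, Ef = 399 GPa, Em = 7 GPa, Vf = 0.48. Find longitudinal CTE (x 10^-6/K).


E1 = Ef*Vf + Em*(1-Vf) = 195.16
alpha_1 = (alpha_f*Ef*Vf + alpha_m*Em*(1-Vf))/E1 = 1.94 x 10^-6/K

1.94 x 10^-6/K


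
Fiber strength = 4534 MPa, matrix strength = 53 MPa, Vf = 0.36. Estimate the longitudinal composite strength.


sigma_1 = sigma_f*Vf + sigma_m*(1-Vf) = 4534*0.36 + 53*0.64 = 1666.2 MPa

1666.2 MPa


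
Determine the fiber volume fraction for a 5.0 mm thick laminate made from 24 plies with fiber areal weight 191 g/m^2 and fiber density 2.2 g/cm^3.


Vf = n * FAW / (rho_f * h * 1000) = 24 * 191 / (2.2 * 5.0 * 1000) = 0.4167

0.4167


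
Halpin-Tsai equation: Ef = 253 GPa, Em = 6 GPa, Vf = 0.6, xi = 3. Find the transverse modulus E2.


eta = (Ef/Em - 1)/(Ef/Em + xi) = (42.1667 - 1)/(42.1667 + 3) = 0.9114
E2 = Em*(1+xi*eta*Vf)/(1-eta*Vf) = 34.96 GPa

34.96 GPa


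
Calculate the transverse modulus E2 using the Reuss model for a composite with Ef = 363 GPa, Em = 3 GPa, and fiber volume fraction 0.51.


1/E2 = Vf/Ef + (1-Vf)/Em = 0.51/363 + 0.49/3
E2 = 6.07 GPa

6.07 GPa


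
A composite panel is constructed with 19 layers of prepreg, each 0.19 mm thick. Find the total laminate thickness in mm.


h = n * t_ply = 19 * 0.19 = 3.61 mm

3.61 mm


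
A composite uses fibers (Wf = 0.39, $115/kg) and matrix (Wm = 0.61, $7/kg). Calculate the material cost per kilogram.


Cost = cost_f*Wf + cost_m*Wm = 115*0.39 + 7*0.61 = $49.12/kg

$49.12/kg


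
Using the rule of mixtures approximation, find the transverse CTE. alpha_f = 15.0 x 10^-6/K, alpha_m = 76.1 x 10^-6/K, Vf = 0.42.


alpha_2 = alpha_f*Vf + alpha_m*(1-Vf) = 15.0*0.42 + 76.1*0.58 = 50.4 x 10^-6/K

50.4 x 10^-6/K


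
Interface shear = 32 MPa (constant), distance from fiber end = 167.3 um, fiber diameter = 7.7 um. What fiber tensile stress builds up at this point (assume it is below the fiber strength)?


Force balance: sigma_f * (pi*d^2/4) = tau * (pi*d) * x  ->  sigma_f = 4 * tau * x / d
sigma_f = 4 * 32 * 167.3 / 7.7 = 2781.1 MPa

2781.1 MPa


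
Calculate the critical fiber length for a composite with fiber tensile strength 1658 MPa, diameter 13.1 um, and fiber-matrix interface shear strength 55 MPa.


Lc = sigma_f * d / (2 * tau_i) = 1658 * 13.1 / (2 * 55) = 197.5 um

197.5 um


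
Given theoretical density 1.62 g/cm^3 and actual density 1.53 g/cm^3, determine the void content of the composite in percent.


Void% = (rho_theo - rho_actual)/rho_theo * 100 = (1.62 - 1.53)/1.62 * 100 = 5.56%

5.56%


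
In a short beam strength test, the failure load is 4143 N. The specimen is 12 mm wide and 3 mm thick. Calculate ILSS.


ILSS = 3F/(4bh) = 3*4143/(4*12*3) = 86.31 MPa

86.31 MPa


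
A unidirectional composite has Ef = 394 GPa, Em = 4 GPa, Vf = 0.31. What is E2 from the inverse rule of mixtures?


1/E2 = Vf/Ef + (1-Vf)/Em = 0.31/394 + 0.69/4
E2 = 5.77 GPa

5.77 GPa


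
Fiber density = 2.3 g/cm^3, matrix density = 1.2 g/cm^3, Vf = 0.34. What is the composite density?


rho_c = rho_f*Vf + rho_m*(1-Vf) = 2.3*0.34 + 1.2*0.66 = 1.574 g/cm^3

1.574 g/cm^3


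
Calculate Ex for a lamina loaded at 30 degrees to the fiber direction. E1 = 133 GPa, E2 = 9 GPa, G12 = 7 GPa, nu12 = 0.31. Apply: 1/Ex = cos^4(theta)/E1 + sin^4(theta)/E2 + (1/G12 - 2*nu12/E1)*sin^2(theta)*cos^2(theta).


cos^4(30) = 0.5625, sin^4(30) = 0.0625, sin^2(30)*cos^2(30) = 0.1875
1/G12 - 2*nu12/E1 = 1/7 - 2*0.31/133 = 0.138195 GPa^-1
1/Ex = 0.5625/133 + 0.0625/9 + 0.138195*0.1875 = 0.0370854 GPa^-1
Ex = 26.96 GPa

26.96 GPa


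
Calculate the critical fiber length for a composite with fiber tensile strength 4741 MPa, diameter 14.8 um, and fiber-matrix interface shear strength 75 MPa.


Lc = sigma_f * d / (2 * tau_i) = 4741 * 14.8 / (2 * 75) = 467.8 um

467.8 um


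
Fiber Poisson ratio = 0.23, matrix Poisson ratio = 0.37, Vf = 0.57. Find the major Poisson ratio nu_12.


nu_12 = nu_f*Vf + nu_m*(1-Vf) = 0.23*0.57 + 0.37*0.43 = 0.2902

0.2902


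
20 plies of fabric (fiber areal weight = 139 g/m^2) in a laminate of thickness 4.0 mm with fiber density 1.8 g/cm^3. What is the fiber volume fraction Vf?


Vf = n * FAW / (rho_f * h * 1000) = 20 * 139 / (1.8 * 4.0 * 1000) = 0.3861

0.3861


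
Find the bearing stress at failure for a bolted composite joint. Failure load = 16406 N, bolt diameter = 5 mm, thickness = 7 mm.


sigma_br = F/(d*h) = 16406/(5*7) = 468.7 MPa

468.7 MPa


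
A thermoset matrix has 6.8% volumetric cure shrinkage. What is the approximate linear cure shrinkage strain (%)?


Linear shrinkage ≈ vol_shrink/3 = 6.8/3 = 2.267%

2.267%


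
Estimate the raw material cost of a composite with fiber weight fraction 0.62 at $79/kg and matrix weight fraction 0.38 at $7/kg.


Cost = cost_f*Wf + cost_m*Wm = 79*0.62 + 7*0.38 = $51.64/kg

$51.64/kg


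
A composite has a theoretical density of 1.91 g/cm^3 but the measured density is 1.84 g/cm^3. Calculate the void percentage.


Void% = (rho_theo - rho_actual)/rho_theo * 100 = (1.91 - 1.84)/1.91 * 100 = 3.66%

3.66%


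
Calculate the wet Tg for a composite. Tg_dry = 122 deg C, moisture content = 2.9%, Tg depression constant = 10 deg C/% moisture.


Tg_wet = Tg_dry - k*moisture = 122 - 10*2.9 = 93.0 deg C

93.0 deg C


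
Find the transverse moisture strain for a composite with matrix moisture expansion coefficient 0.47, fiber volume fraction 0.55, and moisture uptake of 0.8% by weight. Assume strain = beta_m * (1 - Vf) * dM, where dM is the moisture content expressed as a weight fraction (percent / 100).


dM = 0.8/100 = 0.008
strain = beta_m * (1-Vf) * dM = 0.47 * 0.45 * 0.008 = 0.001692

0.001692


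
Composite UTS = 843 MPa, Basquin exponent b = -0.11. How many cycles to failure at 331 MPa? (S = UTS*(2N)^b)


N = 0.5 * (S/UTS)^(1/b) = 0.5 * (331/843)^(1/-0.11) = 2454.0041 cycles

2454.0041 cycles


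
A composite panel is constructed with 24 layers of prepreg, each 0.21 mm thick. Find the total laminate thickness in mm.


h = n * t_ply = 24 * 0.21 = 5.04 mm

5.04 mm


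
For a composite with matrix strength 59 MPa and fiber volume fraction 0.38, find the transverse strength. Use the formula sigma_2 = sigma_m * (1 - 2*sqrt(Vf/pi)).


factor = 1 - 2*sqrt(0.38/pi) = 0.3044
sigma_2 = 59 * 0.3044 = 17.96 MPa

17.96 MPa


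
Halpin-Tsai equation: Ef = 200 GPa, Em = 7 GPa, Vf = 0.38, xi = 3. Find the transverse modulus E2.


eta = (Ef/Em - 1)/(Ef/Em + xi) = (28.5714 - 1)/(28.5714 + 3) = 0.8733
E2 = Em*(1+xi*eta*Vf)/(1-eta*Vf) = 20.91 GPa

20.91 GPa


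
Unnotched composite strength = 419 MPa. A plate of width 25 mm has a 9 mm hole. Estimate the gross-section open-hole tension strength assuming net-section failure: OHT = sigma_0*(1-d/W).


OHT = sigma_0*(1-d/W) = 419*(1-9/25) = 268.2 MPa

268.2 MPa


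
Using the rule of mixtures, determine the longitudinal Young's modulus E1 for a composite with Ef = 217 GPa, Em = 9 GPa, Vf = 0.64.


E1 = Ef*Vf + Em*(1-Vf) = 217*0.64 + 9*0.36 = 142.12 GPa

142.12 GPa


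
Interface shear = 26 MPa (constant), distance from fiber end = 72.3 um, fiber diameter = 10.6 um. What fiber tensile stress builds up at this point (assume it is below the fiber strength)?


Force balance: sigma_f * (pi*d^2/4) = tau * (pi*d) * x  ->  sigma_f = 4 * tau * x / d
sigma_f = 4 * 26 * 72.3 / 10.6 = 709.4 MPa

709.4 MPa


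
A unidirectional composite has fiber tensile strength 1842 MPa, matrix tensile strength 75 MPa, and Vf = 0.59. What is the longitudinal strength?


sigma_1 = sigma_f*Vf + sigma_m*(1-Vf) = 1842*0.59 + 75*0.41 = 1117.5 MPa

1117.5 MPa


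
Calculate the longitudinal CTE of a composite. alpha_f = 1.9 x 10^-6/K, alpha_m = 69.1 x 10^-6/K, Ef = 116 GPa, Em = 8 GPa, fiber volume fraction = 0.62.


E1 = Ef*Vf + Em*(1-Vf) = 74.96
alpha_1 = (alpha_f*Ef*Vf + alpha_m*Em*(1-Vf))/E1 = 4.63 x 10^-6/K

4.63 x 10^-6/K


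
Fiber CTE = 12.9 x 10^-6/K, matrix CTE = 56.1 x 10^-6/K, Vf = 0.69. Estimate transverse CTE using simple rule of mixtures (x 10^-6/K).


alpha_2 = alpha_f*Vf + alpha_m*(1-Vf) = 12.9*0.69 + 56.1*0.31 = 26.3 x 10^-6/K

26.3 x 10^-6/K


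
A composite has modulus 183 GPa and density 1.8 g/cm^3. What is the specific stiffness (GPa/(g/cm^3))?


Specific stiffness = E/rho = 183/1.8 = 101.7 GPa/(g/cm^3)

101.7 GPa/(g/cm^3)


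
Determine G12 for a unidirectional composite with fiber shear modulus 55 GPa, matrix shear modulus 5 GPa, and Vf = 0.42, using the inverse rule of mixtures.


1/G12 = Vf/Gf + (1-Vf)/Gm = 0.42/55 + 0.58/5
G12 = 8.09 GPa

8.09 GPa


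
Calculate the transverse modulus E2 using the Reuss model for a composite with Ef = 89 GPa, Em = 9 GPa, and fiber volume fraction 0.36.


1/E2 = Vf/Ef + (1-Vf)/Em = 0.36/89 + 0.64/9
E2 = 13.31 GPa

13.31 GPa


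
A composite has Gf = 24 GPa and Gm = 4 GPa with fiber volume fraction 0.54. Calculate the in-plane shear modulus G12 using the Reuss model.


1/G12 = Vf/Gf + (1-Vf)/Gm = 0.54/24 + 0.46/4
G12 = 7.27 GPa

7.27 GPa


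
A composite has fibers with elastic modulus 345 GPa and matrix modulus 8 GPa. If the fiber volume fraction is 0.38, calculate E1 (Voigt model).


E1 = Ef*Vf + Em*(1-Vf) = 345*0.38 + 8*0.62 = 136.06 GPa

136.06 GPa


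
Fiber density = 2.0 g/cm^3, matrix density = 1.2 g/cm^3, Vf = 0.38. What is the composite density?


rho_c = rho_f*Vf + rho_m*(1-Vf) = 2.0*0.38 + 1.2*0.62 = 1.504 g/cm^3

1.504 g/cm^3


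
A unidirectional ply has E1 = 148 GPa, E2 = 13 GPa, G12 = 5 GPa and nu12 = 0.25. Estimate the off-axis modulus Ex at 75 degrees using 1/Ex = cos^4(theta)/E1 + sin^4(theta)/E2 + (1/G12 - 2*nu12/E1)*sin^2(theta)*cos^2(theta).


cos^4(75) = 0.004487, sin^4(75) = 0.870513, sin^2(75)*cos^2(75) = 0.0625
1/G12 - 2*nu12/E1 = 1/5 - 2*0.25/148 = 0.196622 GPa^-1
1/Ex = 0.004487/148 + 0.870513/13 + 0.196622*0.0625 = 0.0792817 GPa^-1
Ex = 12.61 GPa

12.61 GPa


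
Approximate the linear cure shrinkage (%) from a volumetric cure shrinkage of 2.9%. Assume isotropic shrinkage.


Linear shrinkage ≈ vol_shrink/3 = 2.9/3 = 0.967%

0.967%


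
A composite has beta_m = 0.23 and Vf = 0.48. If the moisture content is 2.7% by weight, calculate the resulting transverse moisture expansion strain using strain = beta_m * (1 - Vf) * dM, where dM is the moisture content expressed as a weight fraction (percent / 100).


dM = 2.7/100 = 0.027
strain = beta_m * (1-Vf) * dM = 0.23 * 0.52 * 0.027 = 0.0032292

0.0032292


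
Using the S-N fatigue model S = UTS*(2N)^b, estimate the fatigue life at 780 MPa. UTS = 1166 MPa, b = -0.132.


N = 0.5 * (S/UTS)^(1/b) = 0.5 * (780/1166)^(1/-0.132) = 10.5130 cycles

10.5130 cycles


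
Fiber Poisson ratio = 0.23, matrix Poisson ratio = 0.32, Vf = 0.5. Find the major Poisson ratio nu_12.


nu_12 = nu_f*Vf + nu_m*(1-Vf) = 0.23*0.5 + 0.32*0.5 = 0.275

0.275


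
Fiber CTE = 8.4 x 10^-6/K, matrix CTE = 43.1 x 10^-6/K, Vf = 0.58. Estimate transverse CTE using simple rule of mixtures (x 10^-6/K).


alpha_2 = alpha_f*Vf + alpha_m*(1-Vf) = 8.4*0.58 + 43.1*0.42 = 23.0 x 10^-6/K

23.0 x 10^-6/K


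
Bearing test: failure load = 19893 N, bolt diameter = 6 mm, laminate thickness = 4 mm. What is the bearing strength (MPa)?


sigma_br = F/(d*h) = 19893/(6*4) = 828.9 MPa

828.9 MPa


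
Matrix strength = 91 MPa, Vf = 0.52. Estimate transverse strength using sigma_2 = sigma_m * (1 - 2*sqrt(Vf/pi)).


factor = 1 - 2*sqrt(0.52/pi) = 0.1863
sigma_2 = 91 * 0.1863 = 16.95 MPa

16.95 MPa


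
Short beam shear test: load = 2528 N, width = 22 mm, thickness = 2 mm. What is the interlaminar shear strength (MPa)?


ILSS = 3F/(4bh) = 3*2528/(4*22*2) = 43.09 MPa

43.09 MPa


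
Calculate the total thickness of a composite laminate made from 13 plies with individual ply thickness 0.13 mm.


h = n * t_ply = 13 * 0.13 = 1.69 mm

1.69 mm


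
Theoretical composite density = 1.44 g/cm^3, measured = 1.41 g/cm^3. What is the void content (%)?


Void% = (rho_theo - rho_actual)/rho_theo * 100 = (1.44 - 1.41)/1.44 * 100 = 2.08%

2.08%


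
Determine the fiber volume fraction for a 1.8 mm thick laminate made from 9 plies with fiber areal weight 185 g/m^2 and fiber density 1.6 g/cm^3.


Vf = n * FAW / (rho_f * h * 1000) = 9 * 185 / (1.6 * 1.8 * 1000) = 0.5781

0.5781


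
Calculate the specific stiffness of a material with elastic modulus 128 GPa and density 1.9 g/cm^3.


Specific stiffness = E/rho = 128/1.9 = 67.4 GPa/(g/cm^3)

67.4 GPa/(g/cm^3)


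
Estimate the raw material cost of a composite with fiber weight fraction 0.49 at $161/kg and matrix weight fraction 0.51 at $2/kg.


Cost = cost_f*Wf + cost_m*Wm = 161*0.49 + 2*0.51 = $79.91/kg

$79.91/kg


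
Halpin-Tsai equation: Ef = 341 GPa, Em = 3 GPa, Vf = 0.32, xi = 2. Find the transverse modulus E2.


eta = (Ef/Em - 1)/(Ef/Em + xi) = (113.6667 - 1)/(113.6667 + 2) = 0.9741
E2 = Em*(1+xi*eta*Vf)/(1-eta*Vf) = 7.08 GPa

7.08 GPa


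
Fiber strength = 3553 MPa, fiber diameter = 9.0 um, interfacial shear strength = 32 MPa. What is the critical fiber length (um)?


Lc = sigma_f * d / (2 * tau_i) = 3553 * 9.0 / (2 * 32) = 499.6 um

499.6 um


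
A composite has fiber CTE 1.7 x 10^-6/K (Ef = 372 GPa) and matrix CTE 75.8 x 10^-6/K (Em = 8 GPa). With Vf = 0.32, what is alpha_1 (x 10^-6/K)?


E1 = Ef*Vf + Em*(1-Vf) = 124.48
alpha_1 = (alpha_f*Ef*Vf + alpha_m*Em*(1-Vf))/E1 = 4.94 x 10^-6/K

4.94 x 10^-6/K


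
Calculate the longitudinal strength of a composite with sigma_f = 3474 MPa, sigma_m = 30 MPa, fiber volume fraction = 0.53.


sigma_1 = sigma_f*Vf + sigma_m*(1-Vf) = 3474*0.53 + 30*0.47 = 1855.3 MPa

1855.3 MPa


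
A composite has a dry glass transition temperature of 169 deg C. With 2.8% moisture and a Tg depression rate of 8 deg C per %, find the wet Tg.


Tg_wet = Tg_dry - k*moisture = 169 - 8*2.8 = 146.6 deg C

146.6 deg C


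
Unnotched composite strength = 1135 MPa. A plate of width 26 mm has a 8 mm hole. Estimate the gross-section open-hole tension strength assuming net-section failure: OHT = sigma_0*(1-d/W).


OHT = sigma_0*(1-d/W) = 1135*(1-8/26) = 785.8 MPa

785.8 MPa


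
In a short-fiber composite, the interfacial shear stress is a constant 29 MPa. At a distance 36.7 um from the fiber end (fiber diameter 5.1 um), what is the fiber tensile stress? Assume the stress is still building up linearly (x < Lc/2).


Force balance: sigma_f * (pi*d^2/4) = tau * (pi*d) * x  ->  sigma_f = 4 * tau * x / d
sigma_f = 4 * 29 * 36.7 / 5.1 = 834.7 MPa

834.7 MPa


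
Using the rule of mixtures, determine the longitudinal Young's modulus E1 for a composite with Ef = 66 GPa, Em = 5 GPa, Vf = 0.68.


E1 = Ef*Vf + Em*(1-Vf) = 66*0.68 + 5*0.32 = 46.48 GPa

46.48 GPa


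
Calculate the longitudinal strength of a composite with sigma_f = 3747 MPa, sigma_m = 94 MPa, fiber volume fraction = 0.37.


sigma_1 = sigma_f*Vf + sigma_m*(1-Vf) = 3747*0.37 + 94*0.63 = 1445.6 MPa

1445.6 MPa


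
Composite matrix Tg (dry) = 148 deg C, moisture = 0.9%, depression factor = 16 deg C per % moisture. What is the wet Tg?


Tg_wet = Tg_dry - k*moisture = 148 - 16*0.9 = 133.6 deg C

133.6 deg C


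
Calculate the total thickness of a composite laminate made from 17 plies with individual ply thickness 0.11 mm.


h = n * t_ply = 17 * 0.11 = 1.87 mm

1.87 mm


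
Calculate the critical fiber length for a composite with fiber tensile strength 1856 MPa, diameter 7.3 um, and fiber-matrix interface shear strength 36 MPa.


Lc = sigma_f * d / (2 * tau_i) = 1856 * 7.3 / (2 * 36) = 188.2 um

188.2 um


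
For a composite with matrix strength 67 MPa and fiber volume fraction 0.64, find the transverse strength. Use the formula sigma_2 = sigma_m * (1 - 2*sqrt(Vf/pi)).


factor = 1 - 2*sqrt(0.64/pi) = 0.0973
sigma_2 = 67 * 0.0973 = 6.52 MPa

6.52 MPa


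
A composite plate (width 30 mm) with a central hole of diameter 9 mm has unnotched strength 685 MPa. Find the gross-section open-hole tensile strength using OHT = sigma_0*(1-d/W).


OHT = sigma_0*(1-d/W) = 685*(1-9/30) = 479.5 MPa

479.5 MPa


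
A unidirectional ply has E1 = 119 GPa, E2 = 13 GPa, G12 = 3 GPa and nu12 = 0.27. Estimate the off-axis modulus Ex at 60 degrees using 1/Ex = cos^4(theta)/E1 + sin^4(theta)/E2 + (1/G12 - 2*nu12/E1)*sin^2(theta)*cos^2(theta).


cos^4(60) = 0.0625, sin^4(60) = 0.5625, sin^2(60)*cos^2(60) = 0.1875
1/G12 - 2*nu12/E1 = 1/3 - 2*0.27/119 = 0.328796 GPa^-1
1/Ex = 0.0625/119 + 0.5625/13 + 0.328796*0.1875 = 0.1054436 GPa^-1
Ex = 9.48 GPa

9.48 GPa


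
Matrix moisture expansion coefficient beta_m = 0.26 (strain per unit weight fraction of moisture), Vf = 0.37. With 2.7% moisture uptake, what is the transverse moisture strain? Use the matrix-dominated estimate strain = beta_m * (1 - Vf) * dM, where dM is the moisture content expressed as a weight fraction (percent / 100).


dM = 2.7/100 = 0.027
strain = beta_m * (1-Vf) * dM = 0.26 * 0.63 * 0.027 = 0.0044226

0.0044226


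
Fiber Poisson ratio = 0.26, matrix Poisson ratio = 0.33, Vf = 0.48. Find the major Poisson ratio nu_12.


nu_12 = nu_f*Vf + nu_m*(1-Vf) = 0.26*0.48 + 0.33*0.52 = 0.2964

0.2964


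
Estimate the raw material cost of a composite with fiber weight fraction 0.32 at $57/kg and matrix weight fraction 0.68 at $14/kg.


Cost = cost_f*Wf + cost_m*Wm = 57*0.32 + 14*0.68 = $27.76/kg

$27.76/kg


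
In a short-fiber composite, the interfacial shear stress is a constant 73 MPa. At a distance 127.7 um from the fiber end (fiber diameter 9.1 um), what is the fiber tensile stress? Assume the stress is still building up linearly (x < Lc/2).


Force balance: sigma_f * (pi*d^2/4) = tau * (pi*d) * x  ->  sigma_f = 4 * tau * x / d
sigma_f = 4 * 73 * 127.7 / 9.1 = 4097.6 MPa

4097.6 MPa


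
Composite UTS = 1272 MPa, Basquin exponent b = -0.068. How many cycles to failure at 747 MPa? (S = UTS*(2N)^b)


N = 0.5 * (S/UTS)^(1/b) = 0.5 * (747/1272)^(1/-0.068) = 1254.5197 cycles

1254.5197 cycles


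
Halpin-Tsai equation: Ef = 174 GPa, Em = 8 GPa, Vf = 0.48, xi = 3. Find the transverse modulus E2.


eta = (Ef/Em - 1)/(Ef/Em + xi) = (21.75 - 1)/(21.75 + 3) = 0.8384
E2 = Em*(1+xi*eta*Vf)/(1-eta*Vf) = 29.55 GPa

29.55 GPa


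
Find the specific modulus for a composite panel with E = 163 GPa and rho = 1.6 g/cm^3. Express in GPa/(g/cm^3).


Specific stiffness = E/rho = 163/1.6 = 101.9 GPa/(g/cm^3)

101.9 GPa/(g/cm^3)


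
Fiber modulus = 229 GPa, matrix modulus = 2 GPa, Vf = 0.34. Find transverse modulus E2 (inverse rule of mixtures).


1/E2 = Vf/Ef + (1-Vf)/Em = 0.34/229 + 0.66/2
E2 = 3.02 GPa

3.02 GPa


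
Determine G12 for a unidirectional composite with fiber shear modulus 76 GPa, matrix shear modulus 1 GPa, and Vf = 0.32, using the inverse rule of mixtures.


1/G12 = Vf/Gf + (1-Vf)/Gm = 0.32/76 + 0.68/1
G12 = 1.46 GPa

1.46 GPa


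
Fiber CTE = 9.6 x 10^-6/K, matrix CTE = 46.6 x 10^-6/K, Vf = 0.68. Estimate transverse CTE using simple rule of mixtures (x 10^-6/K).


alpha_2 = alpha_f*Vf + alpha_m*(1-Vf) = 9.6*0.68 + 46.6*0.32 = 21.4 x 10^-6/K

21.4 x 10^-6/K


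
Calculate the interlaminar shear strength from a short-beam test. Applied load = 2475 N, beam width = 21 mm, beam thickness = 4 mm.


ILSS = 3F/(4bh) = 3*2475/(4*21*4) = 22.1 MPa

22.1 MPa


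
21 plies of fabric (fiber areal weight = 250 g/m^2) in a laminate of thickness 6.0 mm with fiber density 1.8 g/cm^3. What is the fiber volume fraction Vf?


Vf = n * FAW / (rho_f * h * 1000) = 21 * 250 / (1.8 * 6.0 * 1000) = 0.4861

0.4861


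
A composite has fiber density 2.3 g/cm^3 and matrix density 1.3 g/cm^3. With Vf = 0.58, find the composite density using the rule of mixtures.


rho_c = rho_f*Vf + rho_m*(1-Vf) = 2.3*0.58 + 1.3*0.42 = 1.88 g/cm^3

1.88 g/cm^3


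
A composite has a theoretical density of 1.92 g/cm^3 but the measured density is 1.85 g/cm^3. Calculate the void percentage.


Void% = (rho_theo - rho_actual)/rho_theo * 100 = (1.92 - 1.85)/1.92 * 100 = 3.65%

3.65%


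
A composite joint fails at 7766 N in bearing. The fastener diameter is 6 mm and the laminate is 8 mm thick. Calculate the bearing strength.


sigma_br = F/(d*h) = 7766/(6*8) = 161.8 MPa

161.8 MPa


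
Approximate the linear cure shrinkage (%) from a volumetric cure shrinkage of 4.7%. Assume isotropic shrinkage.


Linear shrinkage ≈ vol_shrink/3 = 4.7/3 = 1.567%

1.567%


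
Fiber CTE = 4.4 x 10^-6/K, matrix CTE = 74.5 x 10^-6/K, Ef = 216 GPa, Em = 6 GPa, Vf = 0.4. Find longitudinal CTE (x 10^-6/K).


E1 = Ef*Vf + Em*(1-Vf) = 90.0
alpha_1 = (alpha_f*Ef*Vf + alpha_m*Em*(1-Vf))/E1 = 7.2 x 10^-6/K

7.2 x 10^-6/K


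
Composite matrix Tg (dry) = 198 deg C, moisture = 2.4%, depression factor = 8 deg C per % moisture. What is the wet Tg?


Tg_wet = Tg_dry - k*moisture = 198 - 8*2.4 = 178.8 deg C

178.8 deg C


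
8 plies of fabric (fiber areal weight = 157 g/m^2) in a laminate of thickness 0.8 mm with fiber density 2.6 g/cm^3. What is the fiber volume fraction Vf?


Vf = n * FAW / (rho_f * h * 1000) = 8 * 157 / (2.6 * 0.8 * 1000) = 0.6038

0.6038


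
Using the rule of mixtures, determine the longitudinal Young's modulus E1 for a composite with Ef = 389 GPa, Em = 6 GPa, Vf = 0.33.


E1 = Ef*Vf + Em*(1-Vf) = 389*0.33 + 6*0.67 = 132.39 GPa

132.39 GPa


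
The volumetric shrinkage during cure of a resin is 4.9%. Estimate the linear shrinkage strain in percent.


Linear shrinkage ≈ vol_shrink/3 = 4.9/3 = 1.633%

1.633%


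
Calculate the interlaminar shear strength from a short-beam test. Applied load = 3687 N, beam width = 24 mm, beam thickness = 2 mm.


ILSS = 3F/(4bh) = 3*3687/(4*24*2) = 57.61 MPa

57.61 MPa


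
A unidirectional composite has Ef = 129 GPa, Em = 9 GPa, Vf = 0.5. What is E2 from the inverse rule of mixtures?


1/E2 = Vf/Ef + (1-Vf)/Em = 0.5/129 + 0.5/9
E2 = 16.83 GPa

16.83 GPa


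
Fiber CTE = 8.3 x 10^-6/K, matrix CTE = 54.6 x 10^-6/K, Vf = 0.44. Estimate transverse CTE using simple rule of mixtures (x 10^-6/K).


alpha_2 = alpha_f*Vf + alpha_m*(1-Vf) = 8.3*0.44 + 54.6*0.56 = 34.2 x 10^-6/K

34.2 x 10^-6/K


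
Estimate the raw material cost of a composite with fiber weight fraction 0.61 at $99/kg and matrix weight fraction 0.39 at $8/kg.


Cost = cost_f*Wf + cost_m*Wm = 99*0.61 + 8*0.39 = $63.51/kg

$63.51/kg


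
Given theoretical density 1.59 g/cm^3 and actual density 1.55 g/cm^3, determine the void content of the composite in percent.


Void% = (rho_theo - rho_actual)/rho_theo * 100 = (1.59 - 1.55)/1.59 * 100 = 2.52%

2.52%


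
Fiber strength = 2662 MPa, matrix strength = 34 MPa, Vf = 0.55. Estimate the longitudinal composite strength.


sigma_1 = sigma_f*Vf + sigma_m*(1-Vf) = 2662*0.55 + 34*0.45 = 1479.4 MPa

1479.4 MPa


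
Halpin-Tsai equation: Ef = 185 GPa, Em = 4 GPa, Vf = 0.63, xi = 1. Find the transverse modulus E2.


eta = (Ef/Em - 1)/(Ef/Em + xi) = (46.25 - 1)/(46.25 + 1) = 0.9577
E2 = Em*(1+xi*eta*Vf)/(1-eta*Vf) = 16.17 GPa

16.17 GPa


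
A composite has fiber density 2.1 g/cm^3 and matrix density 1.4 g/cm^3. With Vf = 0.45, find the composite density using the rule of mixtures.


rho_c = rho_f*Vf + rho_m*(1-Vf) = 2.1*0.45 + 1.4*0.55 = 1.715 g/cm^3

1.715 g/cm^3


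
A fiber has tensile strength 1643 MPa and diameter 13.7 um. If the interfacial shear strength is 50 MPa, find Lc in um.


Lc = sigma_f * d / (2 * tau_i) = 1643 * 13.7 / (2 * 50) = 225.1 um

225.1 um


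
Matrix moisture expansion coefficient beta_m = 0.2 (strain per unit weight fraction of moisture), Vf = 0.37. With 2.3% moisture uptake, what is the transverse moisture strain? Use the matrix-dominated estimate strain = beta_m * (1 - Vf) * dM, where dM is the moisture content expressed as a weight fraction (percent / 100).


dM = 2.3/100 = 0.023
strain = beta_m * (1-Vf) * dM = 0.2 * 0.63 * 0.023 = 0.002898

0.002898


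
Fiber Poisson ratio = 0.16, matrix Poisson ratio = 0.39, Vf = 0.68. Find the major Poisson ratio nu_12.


nu_12 = nu_f*Vf + nu_m*(1-Vf) = 0.16*0.68 + 0.39*0.32 = 0.2336

0.2336


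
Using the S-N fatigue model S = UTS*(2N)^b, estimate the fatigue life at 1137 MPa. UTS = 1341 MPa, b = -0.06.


N = 0.5 * (S/UTS)^(1/b) = 0.5 * (1137/1341)^(1/-0.06) = 7.8242 cycles

7.8242 cycles


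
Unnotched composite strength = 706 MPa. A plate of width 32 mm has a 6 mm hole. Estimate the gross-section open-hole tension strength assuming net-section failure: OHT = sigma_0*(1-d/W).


OHT = sigma_0*(1-d/W) = 706*(1-6/32) = 573.6 MPa

573.6 MPa


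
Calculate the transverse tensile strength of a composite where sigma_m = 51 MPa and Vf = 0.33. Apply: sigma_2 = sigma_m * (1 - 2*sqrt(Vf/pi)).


factor = 1 - 2*sqrt(0.33/pi) = 0.3518
sigma_2 = 51 * 0.3518 = 17.94 MPa

17.94 MPa


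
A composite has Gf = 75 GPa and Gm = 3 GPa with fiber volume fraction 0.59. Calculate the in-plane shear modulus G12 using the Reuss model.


1/G12 = Vf/Gf + (1-Vf)/Gm = 0.59/75 + 0.41/3
G12 = 6.92 GPa

6.92 GPa


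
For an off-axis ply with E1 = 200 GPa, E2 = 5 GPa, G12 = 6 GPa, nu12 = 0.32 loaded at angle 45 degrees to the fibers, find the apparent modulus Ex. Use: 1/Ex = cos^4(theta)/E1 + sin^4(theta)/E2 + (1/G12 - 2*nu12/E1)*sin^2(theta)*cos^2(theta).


cos^4(45) = 0.25, sin^4(45) = 0.25, sin^2(45)*cos^2(45) = 0.25
1/G12 - 2*nu12/E1 = 1/6 - 2*0.32/200 = 0.163467 GPa^-1
1/Ex = 0.25/200 + 0.25/5 + 0.163467*0.25 = 0.0921167 GPa^-1
Ex = 10.86 GPa

10.86 GPa


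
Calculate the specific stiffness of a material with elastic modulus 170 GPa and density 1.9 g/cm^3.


Specific stiffness = E/rho = 170/1.9 = 89.5 GPa/(g/cm^3)

89.5 GPa/(g/cm^3)


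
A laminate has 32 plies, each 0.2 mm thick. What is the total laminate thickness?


h = n * t_ply = 32 * 0.2 = 6.4 mm

6.4 mm


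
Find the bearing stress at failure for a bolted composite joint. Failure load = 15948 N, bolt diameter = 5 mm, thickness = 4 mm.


sigma_br = F/(d*h) = 15948/(5*4) = 797.4 MPa

797.4 MPa


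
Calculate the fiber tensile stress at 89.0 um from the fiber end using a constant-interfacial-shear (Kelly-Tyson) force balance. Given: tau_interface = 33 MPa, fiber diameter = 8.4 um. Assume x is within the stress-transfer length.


Force balance: sigma_f * (pi*d^2/4) = tau * (pi*d) * x  ->  sigma_f = 4 * tau * x / d
sigma_f = 4 * 33 * 89.0 / 8.4 = 1398.6 MPa

1398.6 MPa


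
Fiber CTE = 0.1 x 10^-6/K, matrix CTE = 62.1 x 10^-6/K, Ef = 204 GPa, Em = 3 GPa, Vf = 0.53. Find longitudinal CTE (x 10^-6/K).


E1 = Ef*Vf + Em*(1-Vf) = 109.53
alpha_1 = (alpha_f*Ef*Vf + alpha_m*Em*(1-Vf))/E1 = 0.9 x 10^-6/K

0.9 x 10^-6/K


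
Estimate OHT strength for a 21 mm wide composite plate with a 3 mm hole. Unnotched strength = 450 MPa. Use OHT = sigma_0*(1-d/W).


OHT = sigma_0*(1-d/W) = 450*(1-3/21) = 385.7 MPa

385.7 MPa


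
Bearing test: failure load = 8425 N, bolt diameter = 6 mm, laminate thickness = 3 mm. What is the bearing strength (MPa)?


sigma_br = F/(d*h) = 8425/(6*3) = 468.1 MPa

468.1 MPa


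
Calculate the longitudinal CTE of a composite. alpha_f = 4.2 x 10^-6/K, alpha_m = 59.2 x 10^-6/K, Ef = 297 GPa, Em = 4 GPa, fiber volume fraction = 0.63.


E1 = Ef*Vf + Em*(1-Vf) = 188.59
alpha_1 = (alpha_f*Ef*Vf + alpha_m*Em*(1-Vf))/E1 = 4.63 x 10^-6/K

4.63 x 10^-6/K


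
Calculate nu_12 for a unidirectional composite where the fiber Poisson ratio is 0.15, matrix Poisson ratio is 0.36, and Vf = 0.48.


nu_12 = nu_f*Vf + nu_m*(1-Vf) = 0.15*0.48 + 0.36*0.52 = 0.2592

0.2592


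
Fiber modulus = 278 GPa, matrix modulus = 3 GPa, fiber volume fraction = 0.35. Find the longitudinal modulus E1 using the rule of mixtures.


E1 = Ef*Vf + Em*(1-Vf) = 278*0.35 + 3*0.65 = 99.25 GPa

99.25 GPa


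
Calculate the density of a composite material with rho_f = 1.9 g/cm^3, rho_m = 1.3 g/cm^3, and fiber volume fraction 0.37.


rho_c = rho_f*Vf + rho_m*(1-Vf) = 1.9*0.37 + 1.3*0.63 = 1.522 g/cm^3

1.522 g/cm^3


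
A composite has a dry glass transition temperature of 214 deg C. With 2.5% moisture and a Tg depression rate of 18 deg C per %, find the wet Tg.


Tg_wet = Tg_dry - k*moisture = 214 - 18*2.5 = 169.0 deg C

169.0 deg C


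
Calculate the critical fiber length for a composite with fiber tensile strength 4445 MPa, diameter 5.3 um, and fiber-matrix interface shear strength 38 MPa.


Lc = sigma_f * d / (2 * tau_i) = 4445 * 5.3 / (2 * 38) = 310.0 um

310.0 um


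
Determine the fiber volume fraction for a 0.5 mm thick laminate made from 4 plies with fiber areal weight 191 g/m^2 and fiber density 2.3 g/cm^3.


Vf = n * FAW / (rho_f * h * 1000) = 4 * 191 / (2.3 * 0.5 * 1000) = 0.6643

0.6643


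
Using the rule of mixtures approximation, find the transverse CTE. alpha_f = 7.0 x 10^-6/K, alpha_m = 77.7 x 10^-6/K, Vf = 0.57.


alpha_2 = alpha_f*Vf + alpha_m*(1-Vf) = 7.0*0.57 + 77.7*0.43 = 37.4 x 10^-6/K

37.4 x 10^-6/K


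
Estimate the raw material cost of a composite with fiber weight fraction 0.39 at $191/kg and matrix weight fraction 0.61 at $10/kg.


Cost = cost_f*Wf + cost_m*Wm = 191*0.39 + 10*0.61 = $80.59/kg

$80.59/kg


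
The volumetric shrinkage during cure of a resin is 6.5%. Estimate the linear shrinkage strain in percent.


Linear shrinkage ≈ vol_shrink/3 = 6.5/3 = 2.167%

2.167%


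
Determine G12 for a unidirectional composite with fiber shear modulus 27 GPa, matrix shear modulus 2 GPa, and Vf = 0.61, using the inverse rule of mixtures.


1/G12 = Vf/Gf + (1-Vf)/Gm = 0.61/27 + 0.39/2
G12 = 4.6 GPa

4.6 GPa


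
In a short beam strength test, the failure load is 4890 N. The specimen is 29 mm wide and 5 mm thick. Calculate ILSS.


ILSS = 3F/(4bh) = 3*4890/(4*29*5) = 25.29 MPa

25.29 MPa


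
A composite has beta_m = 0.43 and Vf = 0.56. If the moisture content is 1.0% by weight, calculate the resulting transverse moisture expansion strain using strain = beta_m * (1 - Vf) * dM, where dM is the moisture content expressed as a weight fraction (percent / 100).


dM = 1.0/100 = 0.01
strain = beta_m * (1-Vf) * dM = 0.43 * 0.44 * 0.01 = 0.001892

0.001892


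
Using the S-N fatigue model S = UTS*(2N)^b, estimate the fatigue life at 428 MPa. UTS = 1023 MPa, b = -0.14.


N = 0.5 * (S/UTS)^(1/b) = 0.5 * (428/1023)^(1/-0.14) = 252.3799 cycles

252.3799 cycles


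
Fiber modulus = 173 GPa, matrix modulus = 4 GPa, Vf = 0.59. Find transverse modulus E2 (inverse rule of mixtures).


1/E2 = Vf/Ef + (1-Vf)/Em = 0.59/173 + 0.41/4
E2 = 9.44 GPa

9.44 GPa


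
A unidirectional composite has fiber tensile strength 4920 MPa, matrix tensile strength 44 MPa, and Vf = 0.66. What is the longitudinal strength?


sigma_1 = sigma_f*Vf + sigma_m*(1-Vf) = 4920*0.66 + 44*0.34 = 3262.2 MPa

3262.2 MPa


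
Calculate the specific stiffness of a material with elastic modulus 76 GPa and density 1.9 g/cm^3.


Specific stiffness = E/rho = 76/1.9 = 40.0 GPa/(g/cm^3)

40.0 GPa/(g/cm^3)


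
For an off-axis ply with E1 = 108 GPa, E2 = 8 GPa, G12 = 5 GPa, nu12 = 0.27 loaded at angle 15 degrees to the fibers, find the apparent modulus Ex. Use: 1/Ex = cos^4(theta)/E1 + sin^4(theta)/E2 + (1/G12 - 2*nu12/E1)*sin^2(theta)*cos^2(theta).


cos^4(15) = 0.870513, sin^4(15) = 0.004487, sin^2(15)*cos^2(15) = 0.0625
1/G12 - 2*nu12/E1 = 1/5 - 2*0.27/108 = 0.195 GPa^-1
1/Ex = 0.870513/108 + 0.004487/8 + 0.195*0.0625 = 0.0208087 GPa^-1
Ex = 48.06 GPa

48.06 GPa


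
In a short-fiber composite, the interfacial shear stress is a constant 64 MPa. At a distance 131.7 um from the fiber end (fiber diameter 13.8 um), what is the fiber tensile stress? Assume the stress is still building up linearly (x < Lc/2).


Force balance: sigma_f * (pi*d^2/4) = tau * (pi*d) * x  ->  sigma_f = 4 * tau * x / d
sigma_f = 4 * 64 * 131.7 / 13.8 = 2443.1 MPa

2443.1 MPa


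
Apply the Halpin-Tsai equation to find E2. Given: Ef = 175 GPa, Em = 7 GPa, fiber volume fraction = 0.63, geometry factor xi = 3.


eta = (Ef/Em - 1)/(Ef/Em + xi) = (25.0 - 1)/(25.0 + 3) = 0.8571
E2 = Em*(1+xi*eta*Vf)/(1-eta*Vf) = 39.87 GPa

39.87 GPa


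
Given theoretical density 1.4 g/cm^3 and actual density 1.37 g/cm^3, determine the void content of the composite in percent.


Void% = (rho_theo - rho_actual)/rho_theo * 100 = (1.4 - 1.37)/1.4 * 100 = 2.14%

2.14%


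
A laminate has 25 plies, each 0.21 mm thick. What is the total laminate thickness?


h = n * t_ply = 25 * 0.21 = 5.25 mm

5.25 mm


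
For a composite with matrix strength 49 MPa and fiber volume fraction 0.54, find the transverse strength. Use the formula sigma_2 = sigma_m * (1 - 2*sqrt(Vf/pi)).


factor = 1 - 2*sqrt(0.54/pi) = 0.1708
sigma_2 = 49 * 0.1708 = 8.37 MPa

8.37 MPa


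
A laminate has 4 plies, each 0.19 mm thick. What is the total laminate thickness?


h = n * t_ply = 4 * 0.19 = 0.76 mm

0.76 mm


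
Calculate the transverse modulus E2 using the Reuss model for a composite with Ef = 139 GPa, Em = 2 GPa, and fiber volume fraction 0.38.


1/E2 = Vf/Ef + (1-Vf)/Em = 0.38/139 + 0.62/2
E2 = 3.2 GPa

3.2 GPa


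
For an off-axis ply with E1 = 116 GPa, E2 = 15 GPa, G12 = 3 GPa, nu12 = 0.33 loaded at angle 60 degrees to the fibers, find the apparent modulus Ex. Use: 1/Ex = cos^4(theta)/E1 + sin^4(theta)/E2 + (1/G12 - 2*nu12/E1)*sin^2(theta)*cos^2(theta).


cos^4(60) = 0.0625, sin^4(60) = 0.5625, sin^2(60)*cos^2(60) = 0.1875
1/G12 - 2*nu12/E1 = 1/3 - 2*0.33/116 = 0.327644 GPa^-1
1/Ex = 0.0625/116 + 0.5625/15 + 0.327644*0.1875 = 0.099472 GPa^-1
Ex = 10.05 GPa

10.05 GPa


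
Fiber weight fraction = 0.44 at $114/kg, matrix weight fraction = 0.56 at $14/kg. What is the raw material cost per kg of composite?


Cost = cost_f*Wf + cost_m*Wm = 114*0.44 + 14*0.56 = $58.0/kg

$58.0/kg


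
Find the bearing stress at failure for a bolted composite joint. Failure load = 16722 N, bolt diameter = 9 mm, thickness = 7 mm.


sigma_br = F/(d*h) = 16722/(9*7) = 265.4 MPa

265.4 MPa


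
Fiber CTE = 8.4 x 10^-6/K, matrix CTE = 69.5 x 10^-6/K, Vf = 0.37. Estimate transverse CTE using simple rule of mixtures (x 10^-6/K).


alpha_2 = alpha_f*Vf + alpha_m*(1-Vf) = 8.4*0.37 + 69.5*0.63 = 46.9 x 10^-6/K

46.9 x 10^-6/K


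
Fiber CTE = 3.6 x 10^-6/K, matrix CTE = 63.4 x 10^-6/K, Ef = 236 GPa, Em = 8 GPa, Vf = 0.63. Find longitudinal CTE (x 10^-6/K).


E1 = Ef*Vf + Em*(1-Vf) = 151.64
alpha_1 = (alpha_f*Ef*Vf + alpha_m*Em*(1-Vf))/E1 = 4.77 x 10^-6/K

4.77 x 10^-6/K


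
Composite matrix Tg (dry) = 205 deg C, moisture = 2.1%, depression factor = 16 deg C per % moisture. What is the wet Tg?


Tg_wet = Tg_dry - k*moisture = 205 - 16*2.1 = 171.4 deg C

171.4 deg C
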